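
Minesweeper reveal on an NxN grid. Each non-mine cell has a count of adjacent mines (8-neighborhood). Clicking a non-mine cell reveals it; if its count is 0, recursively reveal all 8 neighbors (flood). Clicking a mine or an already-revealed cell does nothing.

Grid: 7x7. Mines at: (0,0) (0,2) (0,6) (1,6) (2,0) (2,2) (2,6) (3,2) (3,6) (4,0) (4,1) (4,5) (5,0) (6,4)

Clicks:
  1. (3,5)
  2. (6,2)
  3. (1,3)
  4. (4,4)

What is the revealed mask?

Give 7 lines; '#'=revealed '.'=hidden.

Click 1 (3,5) count=3: revealed 1 new [(3,5)] -> total=1
Click 2 (6,2) count=0: revealed 6 new [(5,1) (5,2) (5,3) (6,1) (6,2) (6,3)] -> total=7
Click 3 (1,3) count=2: revealed 1 new [(1,3)] -> total=8
Click 4 (4,4) count=1: revealed 1 new [(4,4)] -> total=9

Answer: .......
...#...
.......
.....#.
....#..
.###...
.###...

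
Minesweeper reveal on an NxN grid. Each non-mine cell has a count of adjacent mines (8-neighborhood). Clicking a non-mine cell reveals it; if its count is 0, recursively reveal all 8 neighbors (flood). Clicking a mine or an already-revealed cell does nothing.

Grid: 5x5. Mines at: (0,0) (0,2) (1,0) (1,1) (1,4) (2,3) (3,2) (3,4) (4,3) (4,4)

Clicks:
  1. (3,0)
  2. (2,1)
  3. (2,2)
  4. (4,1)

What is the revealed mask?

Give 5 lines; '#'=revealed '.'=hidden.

Answer: .....
.....
###..
##...
##...

Derivation:
Click 1 (3,0) count=0: revealed 6 new [(2,0) (2,1) (3,0) (3,1) (4,0) (4,1)] -> total=6
Click 2 (2,1) count=3: revealed 0 new [(none)] -> total=6
Click 3 (2,2) count=3: revealed 1 new [(2,2)] -> total=7
Click 4 (4,1) count=1: revealed 0 new [(none)] -> total=7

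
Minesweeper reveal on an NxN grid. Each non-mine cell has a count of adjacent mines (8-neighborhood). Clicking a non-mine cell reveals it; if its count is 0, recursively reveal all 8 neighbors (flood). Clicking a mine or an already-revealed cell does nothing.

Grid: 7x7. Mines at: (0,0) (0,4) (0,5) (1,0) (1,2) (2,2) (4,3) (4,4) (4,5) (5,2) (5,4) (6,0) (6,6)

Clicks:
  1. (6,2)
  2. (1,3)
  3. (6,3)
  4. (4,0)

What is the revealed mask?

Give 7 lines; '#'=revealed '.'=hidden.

Click 1 (6,2) count=1: revealed 1 new [(6,2)] -> total=1
Click 2 (1,3) count=3: revealed 1 new [(1,3)] -> total=2
Click 3 (6,3) count=2: revealed 1 new [(6,3)] -> total=3
Click 4 (4,0) count=0: revealed 8 new [(2,0) (2,1) (3,0) (3,1) (4,0) (4,1) (5,0) (5,1)] -> total=11

Answer: .......
...#...
##.....
##.....
##.....
##.....
..##...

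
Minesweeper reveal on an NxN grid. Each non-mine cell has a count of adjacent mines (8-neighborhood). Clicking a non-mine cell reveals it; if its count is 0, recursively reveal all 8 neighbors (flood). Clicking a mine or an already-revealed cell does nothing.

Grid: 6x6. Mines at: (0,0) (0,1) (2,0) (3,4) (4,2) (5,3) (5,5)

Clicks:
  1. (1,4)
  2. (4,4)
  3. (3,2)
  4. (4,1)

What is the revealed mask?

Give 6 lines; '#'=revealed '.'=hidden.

Click 1 (1,4) count=0: revealed 17 new [(0,2) (0,3) (0,4) (0,5) (1,1) (1,2) (1,3) (1,4) (1,5) (2,1) (2,2) (2,3) (2,4) (2,5) (3,1) (3,2) (3,3)] -> total=17
Click 2 (4,4) count=3: revealed 1 new [(4,4)] -> total=18
Click 3 (3,2) count=1: revealed 0 new [(none)] -> total=18
Click 4 (4,1) count=1: revealed 1 new [(4,1)] -> total=19

Answer: ..####
.#####
.#####
.###..
.#..#.
......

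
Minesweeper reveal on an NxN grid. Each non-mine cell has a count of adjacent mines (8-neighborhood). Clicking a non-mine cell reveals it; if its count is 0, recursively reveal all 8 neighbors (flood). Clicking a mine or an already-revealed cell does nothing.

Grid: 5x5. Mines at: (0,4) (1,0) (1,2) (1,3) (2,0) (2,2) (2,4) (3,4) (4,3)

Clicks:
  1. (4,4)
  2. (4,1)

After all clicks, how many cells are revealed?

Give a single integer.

Click 1 (4,4) count=2: revealed 1 new [(4,4)] -> total=1
Click 2 (4,1) count=0: revealed 6 new [(3,0) (3,1) (3,2) (4,0) (4,1) (4,2)] -> total=7

Answer: 7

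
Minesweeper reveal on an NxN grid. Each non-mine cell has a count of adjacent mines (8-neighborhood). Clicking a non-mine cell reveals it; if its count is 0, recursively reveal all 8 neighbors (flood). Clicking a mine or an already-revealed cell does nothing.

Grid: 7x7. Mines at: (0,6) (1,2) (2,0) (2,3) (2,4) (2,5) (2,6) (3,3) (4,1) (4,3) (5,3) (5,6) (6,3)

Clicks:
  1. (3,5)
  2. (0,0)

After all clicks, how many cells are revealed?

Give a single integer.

Click 1 (3,5) count=3: revealed 1 new [(3,5)] -> total=1
Click 2 (0,0) count=0: revealed 4 new [(0,0) (0,1) (1,0) (1,1)] -> total=5

Answer: 5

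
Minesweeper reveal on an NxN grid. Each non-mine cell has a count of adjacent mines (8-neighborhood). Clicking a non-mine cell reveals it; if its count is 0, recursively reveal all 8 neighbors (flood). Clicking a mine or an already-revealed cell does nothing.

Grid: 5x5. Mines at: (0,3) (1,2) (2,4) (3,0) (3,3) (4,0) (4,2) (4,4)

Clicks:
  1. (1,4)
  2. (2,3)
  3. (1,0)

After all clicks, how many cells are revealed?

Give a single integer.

Click 1 (1,4) count=2: revealed 1 new [(1,4)] -> total=1
Click 2 (2,3) count=3: revealed 1 new [(2,3)] -> total=2
Click 3 (1,0) count=0: revealed 6 new [(0,0) (0,1) (1,0) (1,1) (2,0) (2,1)] -> total=8

Answer: 8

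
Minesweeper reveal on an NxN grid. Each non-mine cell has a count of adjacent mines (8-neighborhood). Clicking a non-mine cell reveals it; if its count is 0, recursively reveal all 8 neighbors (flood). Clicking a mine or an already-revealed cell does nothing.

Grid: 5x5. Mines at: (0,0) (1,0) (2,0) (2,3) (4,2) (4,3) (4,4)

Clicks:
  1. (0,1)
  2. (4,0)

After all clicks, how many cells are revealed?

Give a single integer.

Click 1 (0,1) count=2: revealed 1 new [(0,1)] -> total=1
Click 2 (4,0) count=0: revealed 4 new [(3,0) (3,1) (4,0) (4,1)] -> total=5

Answer: 5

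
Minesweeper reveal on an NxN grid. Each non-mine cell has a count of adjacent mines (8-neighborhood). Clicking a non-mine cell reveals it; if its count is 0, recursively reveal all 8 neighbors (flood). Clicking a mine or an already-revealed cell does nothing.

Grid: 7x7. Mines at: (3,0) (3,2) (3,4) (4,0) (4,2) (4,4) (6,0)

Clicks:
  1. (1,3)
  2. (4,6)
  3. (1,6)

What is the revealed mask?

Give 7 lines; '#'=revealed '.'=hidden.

Click 1 (1,3) count=0: revealed 37 new [(0,0) (0,1) (0,2) (0,3) (0,4) (0,5) (0,6) (1,0) (1,1) (1,2) (1,3) (1,4) (1,5) (1,6) (2,0) (2,1) (2,2) (2,3) (2,4) (2,5) (2,6) (3,5) (3,6) (4,5) (4,6) (5,1) (5,2) (5,3) (5,4) (5,5) (5,6) (6,1) (6,2) (6,3) (6,4) (6,5) (6,6)] -> total=37
Click 2 (4,6) count=0: revealed 0 new [(none)] -> total=37
Click 3 (1,6) count=0: revealed 0 new [(none)] -> total=37

Answer: #######
#######
#######
.....##
.....##
.######
.######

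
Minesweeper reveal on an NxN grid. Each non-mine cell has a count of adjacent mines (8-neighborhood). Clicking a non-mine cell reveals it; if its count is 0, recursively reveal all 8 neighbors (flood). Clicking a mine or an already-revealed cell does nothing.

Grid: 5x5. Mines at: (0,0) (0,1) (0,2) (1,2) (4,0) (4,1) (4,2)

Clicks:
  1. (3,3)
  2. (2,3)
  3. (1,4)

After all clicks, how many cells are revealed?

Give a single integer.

Click 1 (3,3) count=1: revealed 1 new [(3,3)] -> total=1
Click 2 (2,3) count=1: revealed 1 new [(2,3)] -> total=2
Click 3 (1,4) count=0: revealed 8 new [(0,3) (0,4) (1,3) (1,4) (2,4) (3,4) (4,3) (4,4)] -> total=10

Answer: 10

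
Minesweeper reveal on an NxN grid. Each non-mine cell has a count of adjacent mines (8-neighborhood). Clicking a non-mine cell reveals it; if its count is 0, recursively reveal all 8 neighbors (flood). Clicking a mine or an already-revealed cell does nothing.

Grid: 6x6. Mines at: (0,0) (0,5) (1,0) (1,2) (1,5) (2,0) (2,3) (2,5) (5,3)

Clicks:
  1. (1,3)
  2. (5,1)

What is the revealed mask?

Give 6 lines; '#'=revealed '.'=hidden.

Answer: ......
...#..
......
###...
###...
###...

Derivation:
Click 1 (1,3) count=2: revealed 1 new [(1,3)] -> total=1
Click 2 (5,1) count=0: revealed 9 new [(3,0) (3,1) (3,2) (4,0) (4,1) (4,2) (5,0) (5,1) (5,2)] -> total=10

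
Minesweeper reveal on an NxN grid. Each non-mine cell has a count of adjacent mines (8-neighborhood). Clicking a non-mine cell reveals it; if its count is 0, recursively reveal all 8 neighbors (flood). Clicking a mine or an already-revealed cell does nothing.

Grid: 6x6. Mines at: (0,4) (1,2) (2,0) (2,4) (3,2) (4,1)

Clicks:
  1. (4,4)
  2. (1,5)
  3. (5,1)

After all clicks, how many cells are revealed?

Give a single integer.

Click 1 (4,4) count=0: revealed 11 new [(3,3) (3,4) (3,5) (4,2) (4,3) (4,4) (4,5) (5,2) (5,3) (5,4) (5,5)] -> total=11
Click 2 (1,5) count=2: revealed 1 new [(1,5)] -> total=12
Click 3 (5,1) count=1: revealed 1 new [(5,1)] -> total=13

Answer: 13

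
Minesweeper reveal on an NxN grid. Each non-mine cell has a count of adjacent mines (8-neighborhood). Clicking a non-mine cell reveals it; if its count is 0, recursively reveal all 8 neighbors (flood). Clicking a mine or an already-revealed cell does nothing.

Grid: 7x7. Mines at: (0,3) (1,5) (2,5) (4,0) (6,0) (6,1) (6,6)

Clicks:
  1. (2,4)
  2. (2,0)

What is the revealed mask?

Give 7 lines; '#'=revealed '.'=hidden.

Answer: ###....
#####..
#####..
#######
.######
.######
..####.

Derivation:
Click 1 (2,4) count=2: revealed 1 new [(2,4)] -> total=1
Click 2 (2,0) count=0: revealed 35 new [(0,0) (0,1) (0,2) (1,0) (1,1) (1,2) (1,3) (1,4) (2,0) (2,1) (2,2) (2,3) (3,0) (3,1) (3,2) (3,3) (3,4) (3,5) (3,6) (4,1) (4,2) (4,3) (4,4) (4,5) (4,6) (5,1) (5,2) (5,3) (5,4) (5,5) (5,6) (6,2) (6,3) (6,4) (6,5)] -> total=36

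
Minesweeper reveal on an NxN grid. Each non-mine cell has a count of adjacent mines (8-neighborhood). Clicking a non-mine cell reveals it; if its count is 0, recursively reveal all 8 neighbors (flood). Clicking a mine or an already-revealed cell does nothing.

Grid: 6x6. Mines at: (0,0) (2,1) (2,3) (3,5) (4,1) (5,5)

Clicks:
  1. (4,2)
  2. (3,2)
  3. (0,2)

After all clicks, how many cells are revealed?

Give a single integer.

Click 1 (4,2) count=1: revealed 1 new [(4,2)] -> total=1
Click 2 (3,2) count=3: revealed 1 new [(3,2)] -> total=2
Click 3 (0,2) count=0: revealed 12 new [(0,1) (0,2) (0,3) (0,4) (0,5) (1,1) (1,2) (1,3) (1,4) (1,5) (2,4) (2,5)] -> total=14

Answer: 14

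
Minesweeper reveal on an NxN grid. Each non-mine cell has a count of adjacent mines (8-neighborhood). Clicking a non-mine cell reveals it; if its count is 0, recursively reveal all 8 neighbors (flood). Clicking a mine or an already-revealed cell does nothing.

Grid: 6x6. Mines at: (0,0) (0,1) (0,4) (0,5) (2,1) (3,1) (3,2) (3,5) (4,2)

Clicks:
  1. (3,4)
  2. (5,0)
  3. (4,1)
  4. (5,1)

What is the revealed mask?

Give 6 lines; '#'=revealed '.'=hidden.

Click 1 (3,4) count=1: revealed 1 new [(3,4)] -> total=1
Click 2 (5,0) count=0: revealed 4 new [(4,0) (4,1) (5,0) (5,1)] -> total=5
Click 3 (4,1) count=3: revealed 0 new [(none)] -> total=5
Click 4 (5,1) count=1: revealed 0 new [(none)] -> total=5

Answer: ......
......
......
....#.
##....
##....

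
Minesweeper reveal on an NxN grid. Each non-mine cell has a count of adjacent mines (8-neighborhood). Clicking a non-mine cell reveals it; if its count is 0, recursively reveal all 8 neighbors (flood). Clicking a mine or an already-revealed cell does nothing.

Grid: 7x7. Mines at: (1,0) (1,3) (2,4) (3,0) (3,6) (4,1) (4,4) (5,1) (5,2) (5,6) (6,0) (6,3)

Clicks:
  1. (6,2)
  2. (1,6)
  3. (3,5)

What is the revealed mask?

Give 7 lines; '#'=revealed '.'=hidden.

Answer: ....###
....###
.....##
.....#.
.......
.......
..#....

Derivation:
Click 1 (6,2) count=3: revealed 1 new [(6,2)] -> total=1
Click 2 (1,6) count=0: revealed 8 new [(0,4) (0,5) (0,6) (1,4) (1,5) (1,6) (2,5) (2,6)] -> total=9
Click 3 (3,5) count=3: revealed 1 new [(3,5)] -> total=10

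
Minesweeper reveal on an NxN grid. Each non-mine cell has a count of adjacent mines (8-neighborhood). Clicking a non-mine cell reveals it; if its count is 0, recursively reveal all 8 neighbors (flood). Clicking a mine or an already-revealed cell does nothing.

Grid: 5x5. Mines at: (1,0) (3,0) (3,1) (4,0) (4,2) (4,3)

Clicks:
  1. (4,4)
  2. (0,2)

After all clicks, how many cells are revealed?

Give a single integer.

Answer: 16

Derivation:
Click 1 (4,4) count=1: revealed 1 new [(4,4)] -> total=1
Click 2 (0,2) count=0: revealed 15 new [(0,1) (0,2) (0,3) (0,4) (1,1) (1,2) (1,3) (1,4) (2,1) (2,2) (2,3) (2,4) (3,2) (3,3) (3,4)] -> total=16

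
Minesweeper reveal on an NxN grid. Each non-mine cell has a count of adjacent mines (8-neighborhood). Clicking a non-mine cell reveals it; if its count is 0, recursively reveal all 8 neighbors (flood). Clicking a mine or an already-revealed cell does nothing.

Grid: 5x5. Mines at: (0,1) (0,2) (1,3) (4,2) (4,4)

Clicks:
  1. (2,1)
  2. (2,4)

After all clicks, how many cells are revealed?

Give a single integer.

Click 1 (2,1) count=0: revealed 11 new [(1,0) (1,1) (1,2) (2,0) (2,1) (2,2) (3,0) (3,1) (3,2) (4,0) (4,1)] -> total=11
Click 2 (2,4) count=1: revealed 1 new [(2,4)] -> total=12

Answer: 12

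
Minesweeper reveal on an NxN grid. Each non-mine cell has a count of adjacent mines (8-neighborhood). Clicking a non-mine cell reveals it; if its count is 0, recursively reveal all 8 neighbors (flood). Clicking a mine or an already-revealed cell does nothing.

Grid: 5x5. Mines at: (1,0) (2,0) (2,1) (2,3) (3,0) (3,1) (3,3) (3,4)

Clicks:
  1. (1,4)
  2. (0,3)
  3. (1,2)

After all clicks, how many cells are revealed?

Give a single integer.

Answer: 8

Derivation:
Click 1 (1,4) count=1: revealed 1 new [(1,4)] -> total=1
Click 2 (0,3) count=0: revealed 7 new [(0,1) (0,2) (0,3) (0,4) (1,1) (1,2) (1,3)] -> total=8
Click 3 (1,2) count=2: revealed 0 new [(none)] -> total=8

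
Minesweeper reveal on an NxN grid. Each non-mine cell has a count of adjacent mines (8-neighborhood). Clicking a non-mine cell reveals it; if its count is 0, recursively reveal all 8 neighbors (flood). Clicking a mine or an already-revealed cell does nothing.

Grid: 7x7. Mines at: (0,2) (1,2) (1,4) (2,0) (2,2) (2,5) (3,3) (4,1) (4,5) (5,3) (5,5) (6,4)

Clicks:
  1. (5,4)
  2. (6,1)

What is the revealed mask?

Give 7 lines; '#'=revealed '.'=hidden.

Click 1 (5,4) count=4: revealed 1 new [(5,4)] -> total=1
Click 2 (6,1) count=0: revealed 6 new [(5,0) (5,1) (5,2) (6,0) (6,1) (6,2)] -> total=7

Answer: .......
.......
.......
.......
.......
###.#..
###....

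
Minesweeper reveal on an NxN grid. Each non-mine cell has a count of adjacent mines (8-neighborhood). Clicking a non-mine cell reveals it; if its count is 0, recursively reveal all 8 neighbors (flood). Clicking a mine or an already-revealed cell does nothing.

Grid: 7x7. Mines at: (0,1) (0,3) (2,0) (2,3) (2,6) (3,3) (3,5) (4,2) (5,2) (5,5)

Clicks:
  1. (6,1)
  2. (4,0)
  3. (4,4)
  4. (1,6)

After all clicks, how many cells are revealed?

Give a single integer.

Click 1 (6,1) count=1: revealed 1 new [(6,1)] -> total=1
Click 2 (4,0) count=0: revealed 7 new [(3,0) (3,1) (4,0) (4,1) (5,0) (5,1) (6,0)] -> total=8
Click 3 (4,4) count=3: revealed 1 new [(4,4)] -> total=9
Click 4 (1,6) count=1: revealed 1 new [(1,6)] -> total=10

Answer: 10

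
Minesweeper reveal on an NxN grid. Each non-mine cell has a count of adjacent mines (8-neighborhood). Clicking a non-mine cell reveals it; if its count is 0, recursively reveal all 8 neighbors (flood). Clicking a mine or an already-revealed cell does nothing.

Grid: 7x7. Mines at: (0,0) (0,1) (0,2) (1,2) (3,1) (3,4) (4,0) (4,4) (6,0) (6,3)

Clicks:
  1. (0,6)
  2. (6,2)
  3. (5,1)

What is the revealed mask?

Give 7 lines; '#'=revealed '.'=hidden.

Click 1 (0,6) count=0: revealed 22 new [(0,3) (0,4) (0,5) (0,6) (1,3) (1,4) (1,5) (1,6) (2,3) (2,4) (2,5) (2,6) (3,5) (3,6) (4,5) (4,6) (5,4) (5,5) (5,6) (6,4) (6,5) (6,6)] -> total=22
Click 2 (6,2) count=1: revealed 1 new [(6,2)] -> total=23
Click 3 (5,1) count=2: revealed 1 new [(5,1)] -> total=24

Answer: ...####
...####
...####
.....##
.....##
.#..###
..#.###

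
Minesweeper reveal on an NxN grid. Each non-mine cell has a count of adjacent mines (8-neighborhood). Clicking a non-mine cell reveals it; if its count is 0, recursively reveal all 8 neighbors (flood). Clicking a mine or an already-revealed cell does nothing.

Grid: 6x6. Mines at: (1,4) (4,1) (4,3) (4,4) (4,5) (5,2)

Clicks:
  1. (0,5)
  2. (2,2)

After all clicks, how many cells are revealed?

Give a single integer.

Answer: 17

Derivation:
Click 1 (0,5) count=1: revealed 1 new [(0,5)] -> total=1
Click 2 (2,2) count=0: revealed 16 new [(0,0) (0,1) (0,2) (0,3) (1,0) (1,1) (1,2) (1,3) (2,0) (2,1) (2,2) (2,3) (3,0) (3,1) (3,2) (3,3)] -> total=17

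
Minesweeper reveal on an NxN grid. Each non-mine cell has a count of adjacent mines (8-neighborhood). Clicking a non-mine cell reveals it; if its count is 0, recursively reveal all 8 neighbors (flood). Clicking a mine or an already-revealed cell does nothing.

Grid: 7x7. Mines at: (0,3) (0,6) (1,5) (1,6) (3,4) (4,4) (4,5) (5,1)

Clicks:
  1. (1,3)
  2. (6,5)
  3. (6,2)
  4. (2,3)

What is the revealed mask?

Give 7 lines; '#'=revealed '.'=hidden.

Answer: .......
...#...
...#...
.......
.......
..#####
..#####

Derivation:
Click 1 (1,3) count=1: revealed 1 new [(1,3)] -> total=1
Click 2 (6,5) count=0: revealed 10 new [(5,2) (5,3) (5,4) (5,5) (5,6) (6,2) (6,3) (6,4) (6,5) (6,6)] -> total=11
Click 3 (6,2) count=1: revealed 0 new [(none)] -> total=11
Click 4 (2,3) count=1: revealed 1 new [(2,3)] -> total=12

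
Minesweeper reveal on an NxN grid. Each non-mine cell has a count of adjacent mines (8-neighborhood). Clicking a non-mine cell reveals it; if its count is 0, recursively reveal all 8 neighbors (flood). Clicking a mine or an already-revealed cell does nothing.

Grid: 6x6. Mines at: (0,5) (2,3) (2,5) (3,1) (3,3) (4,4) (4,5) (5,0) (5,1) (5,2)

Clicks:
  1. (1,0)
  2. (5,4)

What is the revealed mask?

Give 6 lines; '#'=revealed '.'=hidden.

Click 1 (1,0) count=0: revealed 13 new [(0,0) (0,1) (0,2) (0,3) (0,4) (1,0) (1,1) (1,2) (1,3) (1,4) (2,0) (2,1) (2,2)] -> total=13
Click 2 (5,4) count=2: revealed 1 new [(5,4)] -> total=14

Answer: #####.
#####.
###...
......
......
....#.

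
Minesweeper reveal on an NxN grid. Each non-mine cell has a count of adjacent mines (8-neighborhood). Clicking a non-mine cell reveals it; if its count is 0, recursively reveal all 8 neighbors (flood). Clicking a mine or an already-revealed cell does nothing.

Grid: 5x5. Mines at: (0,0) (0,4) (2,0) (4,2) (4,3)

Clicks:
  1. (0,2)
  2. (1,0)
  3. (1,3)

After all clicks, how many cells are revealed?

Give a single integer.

Click 1 (0,2) count=0: revealed 15 new [(0,1) (0,2) (0,3) (1,1) (1,2) (1,3) (1,4) (2,1) (2,2) (2,3) (2,4) (3,1) (3,2) (3,3) (3,4)] -> total=15
Click 2 (1,0) count=2: revealed 1 new [(1,0)] -> total=16
Click 3 (1,3) count=1: revealed 0 new [(none)] -> total=16

Answer: 16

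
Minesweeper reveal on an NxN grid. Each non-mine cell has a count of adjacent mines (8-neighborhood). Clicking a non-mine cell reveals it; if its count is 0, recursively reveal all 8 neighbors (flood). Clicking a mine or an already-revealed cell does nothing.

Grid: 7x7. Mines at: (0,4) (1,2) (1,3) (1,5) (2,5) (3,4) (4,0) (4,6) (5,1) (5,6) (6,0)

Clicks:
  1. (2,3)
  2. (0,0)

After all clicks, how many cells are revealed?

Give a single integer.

Answer: 9

Derivation:
Click 1 (2,3) count=3: revealed 1 new [(2,3)] -> total=1
Click 2 (0,0) count=0: revealed 8 new [(0,0) (0,1) (1,0) (1,1) (2,0) (2,1) (3,0) (3,1)] -> total=9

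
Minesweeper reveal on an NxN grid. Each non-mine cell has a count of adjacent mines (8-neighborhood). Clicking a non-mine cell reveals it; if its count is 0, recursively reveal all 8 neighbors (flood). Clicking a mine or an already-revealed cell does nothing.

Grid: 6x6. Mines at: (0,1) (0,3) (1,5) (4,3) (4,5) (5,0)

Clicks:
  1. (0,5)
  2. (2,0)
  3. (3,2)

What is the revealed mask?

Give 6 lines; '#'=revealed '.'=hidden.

Answer: .....#
#####.
#####.
#####.
###...
......

Derivation:
Click 1 (0,5) count=1: revealed 1 new [(0,5)] -> total=1
Click 2 (2,0) count=0: revealed 18 new [(1,0) (1,1) (1,2) (1,3) (1,4) (2,0) (2,1) (2,2) (2,3) (2,4) (3,0) (3,1) (3,2) (3,3) (3,4) (4,0) (4,1) (4,2)] -> total=19
Click 3 (3,2) count=1: revealed 0 new [(none)] -> total=19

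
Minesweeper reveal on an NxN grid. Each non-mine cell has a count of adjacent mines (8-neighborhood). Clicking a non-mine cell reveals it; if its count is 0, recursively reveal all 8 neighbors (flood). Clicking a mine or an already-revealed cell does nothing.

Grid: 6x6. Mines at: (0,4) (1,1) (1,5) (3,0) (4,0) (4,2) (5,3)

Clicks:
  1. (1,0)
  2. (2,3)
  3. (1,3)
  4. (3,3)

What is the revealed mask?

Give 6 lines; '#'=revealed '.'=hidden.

Click 1 (1,0) count=1: revealed 1 new [(1,0)] -> total=1
Click 2 (2,3) count=0: revealed 16 new [(1,2) (1,3) (1,4) (2,2) (2,3) (2,4) (2,5) (3,2) (3,3) (3,4) (3,5) (4,3) (4,4) (4,5) (5,4) (5,5)] -> total=17
Click 3 (1,3) count=1: revealed 0 new [(none)] -> total=17
Click 4 (3,3) count=1: revealed 0 new [(none)] -> total=17

Answer: ......
#.###.
..####
..####
...###
....##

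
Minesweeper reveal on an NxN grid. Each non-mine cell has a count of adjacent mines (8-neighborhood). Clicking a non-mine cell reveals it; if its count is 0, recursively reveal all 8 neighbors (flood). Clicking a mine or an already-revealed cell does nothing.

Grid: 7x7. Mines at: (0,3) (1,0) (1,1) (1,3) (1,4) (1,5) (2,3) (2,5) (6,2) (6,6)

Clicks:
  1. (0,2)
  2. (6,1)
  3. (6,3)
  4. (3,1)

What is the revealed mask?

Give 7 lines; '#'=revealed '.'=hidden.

Click 1 (0,2) count=3: revealed 1 new [(0,2)] -> total=1
Click 2 (6,1) count=1: revealed 1 new [(6,1)] -> total=2
Click 3 (6,3) count=1: revealed 1 new [(6,3)] -> total=3
Click 4 (3,1) count=0: revealed 27 new [(2,0) (2,1) (2,2) (3,0) (3,1) (3,2) (3,3) (3,4) (3,5) (3,6) (4,0) (4,1) (4,2) (4,3) (4,4) (4,5) (4,6) (5,0) (5,1) (5,2) (5,3) (5,4) (5,5) (5,6) (6,0) (6,4) (6,5)] -> total=30

Answer: ..#....
.......
###....
#######
#######
#######
##.###.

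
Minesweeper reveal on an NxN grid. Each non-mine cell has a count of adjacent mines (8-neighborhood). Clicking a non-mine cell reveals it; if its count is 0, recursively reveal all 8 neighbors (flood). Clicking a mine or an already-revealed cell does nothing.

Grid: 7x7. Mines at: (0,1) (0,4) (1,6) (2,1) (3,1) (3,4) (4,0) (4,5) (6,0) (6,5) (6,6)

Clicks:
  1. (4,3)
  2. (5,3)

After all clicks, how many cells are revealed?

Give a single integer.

Click 1 (4,3) count=1: revealed 1 new [(4,3)] -> total=1
Click 2 (5,3) count=0: revealed 11 new [(4,1) (4,2) (4,4) (5,1) (5,2) (5,3) (5,4) (6,1) (6,2) (6,3) (6,4)] -> total=12

Answer: 12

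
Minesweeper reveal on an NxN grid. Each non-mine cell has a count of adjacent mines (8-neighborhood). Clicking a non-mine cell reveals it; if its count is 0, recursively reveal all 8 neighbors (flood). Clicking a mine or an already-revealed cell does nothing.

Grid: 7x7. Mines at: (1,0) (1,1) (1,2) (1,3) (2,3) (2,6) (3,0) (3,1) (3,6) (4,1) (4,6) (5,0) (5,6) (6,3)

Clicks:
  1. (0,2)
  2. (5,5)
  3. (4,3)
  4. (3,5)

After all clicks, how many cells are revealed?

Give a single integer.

Answer: 13

Derivation:
Click 1 (0,2) count=3: revealed 1 new [(0,2)] -> total=1
Click 2 (5,5) count=2: revealed 1 new [(5,5)] -> total=2
Click 3 (4,3) count=0: revealed 11 new [(3,2) (3,3) (3,4) (3,5) (4,2) (4,3) (4,4) (4,5) (5,2) (5,3) (5,4)] -> total=13
Click 4 (3,5) count=3: revealed 0 new [(none)] -> total=13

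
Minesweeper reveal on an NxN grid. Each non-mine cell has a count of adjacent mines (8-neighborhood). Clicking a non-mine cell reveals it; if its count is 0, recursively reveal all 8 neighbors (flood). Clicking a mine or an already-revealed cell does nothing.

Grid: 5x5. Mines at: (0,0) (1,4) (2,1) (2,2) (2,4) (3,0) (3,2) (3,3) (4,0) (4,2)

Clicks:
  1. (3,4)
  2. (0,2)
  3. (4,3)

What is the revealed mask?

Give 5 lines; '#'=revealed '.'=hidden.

Click 1 (3,4) count=2: revealed 1 new [(3,4)] -> total=1
Click 2 (0,2) count=0: revealed 6 new [(0,1) (0,2) (0,3) (1,1) (1,2) (1,3)] -> total=7
Click 3 (4,3) count=3: revealed 1 new [(4,3)] -> total=8

Answer: .###.
.###.
.....
....#
...#.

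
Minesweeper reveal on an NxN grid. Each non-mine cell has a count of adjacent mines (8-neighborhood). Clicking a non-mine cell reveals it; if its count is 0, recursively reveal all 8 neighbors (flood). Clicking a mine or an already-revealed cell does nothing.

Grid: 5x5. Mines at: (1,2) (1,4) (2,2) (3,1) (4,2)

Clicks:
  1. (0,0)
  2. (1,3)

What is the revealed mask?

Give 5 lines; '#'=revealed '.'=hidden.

Answer: ##...
##.#.
##...
.....
.....

Derivation:
Click 1 (0,0) count=0: revealed 6 new [(0,0) (0,1) (1,0) (1,1) (2,0) (2,1)] -> total=6
Click 2 (1,3) count=3: revealed 1 new [(1,3)] -> total=7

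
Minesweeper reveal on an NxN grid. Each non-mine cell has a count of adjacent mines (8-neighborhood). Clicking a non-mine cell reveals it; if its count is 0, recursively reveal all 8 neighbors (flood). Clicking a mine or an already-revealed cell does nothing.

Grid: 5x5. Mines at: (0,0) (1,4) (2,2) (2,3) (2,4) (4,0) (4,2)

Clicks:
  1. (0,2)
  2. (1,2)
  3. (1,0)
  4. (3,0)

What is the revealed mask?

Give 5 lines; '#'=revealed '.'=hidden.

Click 1 (0,2) count=0: revealed 6 new [(0,1) (0,2) (0,3) (1,1) (1,2) (1,3)] -> total=6
Click 2 (1,2) count=2: revealed 0 new [(none)] -> total=6
Click 3 (1,0) count=1: revealed 1 new [(1,0)] -> total=7
Click 4 (3,0) count=1: revealed 1 new [(3,0)] -> total=8

Answer: .###.
####.
.....
#....
.....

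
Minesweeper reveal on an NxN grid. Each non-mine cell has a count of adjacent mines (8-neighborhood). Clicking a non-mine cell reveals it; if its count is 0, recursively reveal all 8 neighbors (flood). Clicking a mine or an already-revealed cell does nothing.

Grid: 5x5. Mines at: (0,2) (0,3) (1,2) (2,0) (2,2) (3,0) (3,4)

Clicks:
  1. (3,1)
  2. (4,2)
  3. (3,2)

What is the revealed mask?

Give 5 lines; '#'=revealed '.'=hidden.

Answer: .....
.....
.....
.###.
.###.

Derivation:
Click 1 (3,1) count=3: revealed 1 new [(3,1)] -> total=1
Click 2 (4,2) count=0: revealed 5 new [(3,2) (3,3) (4,1) (4,2) (4,3)] -> total=6
Click 3 (3,2) count=1: revealed 0 new [(none)] -> total=6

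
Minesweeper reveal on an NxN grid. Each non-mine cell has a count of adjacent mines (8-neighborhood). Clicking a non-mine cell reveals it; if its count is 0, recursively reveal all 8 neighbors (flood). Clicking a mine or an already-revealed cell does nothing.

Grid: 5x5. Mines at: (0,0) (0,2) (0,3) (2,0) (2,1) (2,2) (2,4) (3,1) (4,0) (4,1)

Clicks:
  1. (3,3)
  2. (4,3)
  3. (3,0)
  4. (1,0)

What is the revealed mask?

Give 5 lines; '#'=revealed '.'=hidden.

Click 1 (3,3) count=2: revealed 1 new [(3,3)] -> total=1
Click 2 (4,3) count=0: revealed 5 new [(3,2) (3,4) (4,2) (4,3) (4,4)] -> total=6
Click 3 (3,0) count=5: revealed 1 new [(3,0)] -> total=7
Click 4 (1,0) count=3: revealed 1 new [(1,0)] -> total=8

Answer: .....
#....
.....
#.###
..###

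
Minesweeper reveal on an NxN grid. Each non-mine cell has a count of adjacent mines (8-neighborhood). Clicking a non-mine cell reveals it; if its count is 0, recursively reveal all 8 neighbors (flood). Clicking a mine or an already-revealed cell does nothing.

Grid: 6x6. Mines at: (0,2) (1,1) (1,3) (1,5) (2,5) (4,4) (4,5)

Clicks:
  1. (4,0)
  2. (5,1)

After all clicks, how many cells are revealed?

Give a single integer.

Click 1 (4,0) count=0: revealed 16 new [(2,0) (2,1) (2,2) (2,3) (3,0) (3,1) (3,2) (3,3) (4,0) (4,1) (4,2) (4,3) (5,0) (5,1) (5,2) (5,3)] -> total=16
Click 2 (5,1) count=0: revealed 0 new [(none)] -> total=16

Answer: 16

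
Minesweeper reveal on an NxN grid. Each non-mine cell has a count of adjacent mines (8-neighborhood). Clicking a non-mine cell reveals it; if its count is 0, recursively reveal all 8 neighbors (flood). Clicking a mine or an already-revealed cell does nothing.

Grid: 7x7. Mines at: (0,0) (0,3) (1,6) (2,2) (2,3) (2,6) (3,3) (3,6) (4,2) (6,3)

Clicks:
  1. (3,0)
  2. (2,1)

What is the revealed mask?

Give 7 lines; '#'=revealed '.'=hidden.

Answer: .......
##.....
##.....
##.....
##.....
###....
###....

Derivation:
Click 1 (3,0) count=0: revealed 14 new [(1,0) (1,1) (2,0) (2,1) (3,0) (3,1) (4,0) (4,1) (5,0) (5,1) (5,2) (6,0) (6,1) (6,2)] -> total=14
Click 2 (2,1) count=1: revealed 0 new [(none)] -> total=14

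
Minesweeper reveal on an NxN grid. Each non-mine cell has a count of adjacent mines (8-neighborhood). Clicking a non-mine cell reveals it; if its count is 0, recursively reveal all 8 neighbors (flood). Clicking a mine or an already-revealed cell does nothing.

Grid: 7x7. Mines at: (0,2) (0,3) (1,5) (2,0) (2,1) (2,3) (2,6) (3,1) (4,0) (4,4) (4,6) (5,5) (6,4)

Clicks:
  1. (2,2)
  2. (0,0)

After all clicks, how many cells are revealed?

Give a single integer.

Answer: 5

Derivation:
Click 1 (2,2) count=3: revealed 1 new [(2,2)] -> total=1
Click 2 (0,0) count=0: revealed 4 new [(0,0) (0,1) (1,0) (1,1)] -> total=5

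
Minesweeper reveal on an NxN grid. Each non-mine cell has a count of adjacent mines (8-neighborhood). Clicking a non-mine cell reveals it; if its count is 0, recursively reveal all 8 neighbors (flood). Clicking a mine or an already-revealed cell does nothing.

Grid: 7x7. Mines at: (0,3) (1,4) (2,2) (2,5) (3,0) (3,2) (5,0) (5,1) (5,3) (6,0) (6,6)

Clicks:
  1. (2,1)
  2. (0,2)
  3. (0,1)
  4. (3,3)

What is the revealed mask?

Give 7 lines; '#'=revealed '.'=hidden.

Click 1 (2,1) count=3: revealed 1 new [(2,1)] -> total=1
Click 2 (0,2) count=1: revealed 1 new [(0,2)] -> total=2
Click 3 (0,1) count=0: revealed 6 new [(0,0) (0,1) (1,0) (1,1) (1,2) (2,0)] -> total=8
Click 4 (3,3) count=2: revealed 1 new [(3,3)] -> total=9

Answer: ###....
###....
##.....
...#...
.......
.......
.......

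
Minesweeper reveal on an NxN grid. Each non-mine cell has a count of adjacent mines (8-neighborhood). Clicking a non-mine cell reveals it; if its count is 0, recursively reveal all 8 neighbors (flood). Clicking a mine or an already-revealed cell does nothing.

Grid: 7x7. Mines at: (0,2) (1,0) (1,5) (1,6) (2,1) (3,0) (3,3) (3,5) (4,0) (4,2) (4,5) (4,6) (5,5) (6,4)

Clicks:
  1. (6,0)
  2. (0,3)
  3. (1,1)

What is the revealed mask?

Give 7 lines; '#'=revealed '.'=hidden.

Click 1 (6,0) count=0: revealed 8 new [(5,0) (5,1) (5,2) (5,3) (6,0) (6,1) (6,2) (6,3)] -> total=8
Click 2 (0,3) count=1: revealed 1 new [(0,3)] -> total=9
Click 3 (1,1) count=3: revealed 1 new [(1,1)] -> total=10

Answer: ...#...
.#.....
.......
.......
.......
####...
####...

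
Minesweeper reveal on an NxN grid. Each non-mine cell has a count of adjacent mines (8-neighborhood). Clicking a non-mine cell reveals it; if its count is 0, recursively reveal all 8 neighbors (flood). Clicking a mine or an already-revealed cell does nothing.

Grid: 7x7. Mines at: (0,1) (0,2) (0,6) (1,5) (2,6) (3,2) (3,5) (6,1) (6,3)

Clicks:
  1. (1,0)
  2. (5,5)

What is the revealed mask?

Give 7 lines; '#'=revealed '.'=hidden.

Answer: .......
#......
.......
.......
....###
....###
....###

Derivation:
Click 1 (1,0) count=1: revealed 1 new [(1,0)] -> total=1
Click 2 (5,5) count=0: revealed 9 new [(4,4) (4,5) (4,6) (5,4) (5,5) (5,6) (6,4) (6,5) (6,6)] -> total=10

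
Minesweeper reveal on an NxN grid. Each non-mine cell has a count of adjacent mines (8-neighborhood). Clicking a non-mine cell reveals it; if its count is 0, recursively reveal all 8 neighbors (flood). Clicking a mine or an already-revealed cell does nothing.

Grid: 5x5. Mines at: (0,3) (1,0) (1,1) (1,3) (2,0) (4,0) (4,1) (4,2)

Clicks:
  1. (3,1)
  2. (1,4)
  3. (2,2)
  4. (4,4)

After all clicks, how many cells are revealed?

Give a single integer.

Answer: 9

Derivation:
Click 1 (3,1) count=4: revealed 1 new [(3,1)] -> total=1
Click 2 (1,4) count=2: revealed 1 new [(1,4)] -> total=2
Click 3 (2,2) count=2: revealed 1 new [(2,2)] -> total=3
Click 4 (4,4) count=0: revealed 6 new [(2,3) (2,4) (3,3) (3,4) (4,3) (4,4)] -> total=9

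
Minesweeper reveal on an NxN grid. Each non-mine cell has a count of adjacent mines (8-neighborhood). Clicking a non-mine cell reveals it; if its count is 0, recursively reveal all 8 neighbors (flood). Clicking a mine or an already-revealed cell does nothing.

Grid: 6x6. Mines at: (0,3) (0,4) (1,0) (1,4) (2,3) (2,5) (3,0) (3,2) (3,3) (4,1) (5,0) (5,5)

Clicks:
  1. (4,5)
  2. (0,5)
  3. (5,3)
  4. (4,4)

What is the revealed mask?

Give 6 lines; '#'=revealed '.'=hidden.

Answer: .....#
......
......
......
..####
..###.

Derivation:
Click 1 (4,5) count=1: revealed 1 new [(4,5)] -> total=1
Click 2 (0,5) count=2: revealed 1 new [(0,5)] -> total=2
Click 3 (5,3) count=0: revealed 6 new [(4,2) (4,3) (4,4) (5,2) (5,3) (5,4)] -> total=8
Click 4 (4,4) count=2: revealed 0 new [(none)] -> total=8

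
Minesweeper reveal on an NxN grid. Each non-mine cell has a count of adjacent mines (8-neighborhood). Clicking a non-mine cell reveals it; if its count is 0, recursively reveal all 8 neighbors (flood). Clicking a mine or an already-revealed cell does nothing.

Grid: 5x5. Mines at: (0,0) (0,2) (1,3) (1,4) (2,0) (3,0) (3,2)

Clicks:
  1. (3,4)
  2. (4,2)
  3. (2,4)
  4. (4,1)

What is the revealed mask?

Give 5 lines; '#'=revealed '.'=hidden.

Click 1 (3,4) count=0: revealed 6 new [(2,3) (2,4) (3,3) (3,4) (4,3) (4,4)] -> total=6
Click 2 (4,2) count=1: revealed 1 new [(4,2)] -> total=7
Click 3 (2,4) count=2: revealed 0 new [(none)] -> total=7
Click 4 (4,1) count=2: revealed 1 new [(4,1)] -> total=8

Answer: .....
.....
...##
...##
.####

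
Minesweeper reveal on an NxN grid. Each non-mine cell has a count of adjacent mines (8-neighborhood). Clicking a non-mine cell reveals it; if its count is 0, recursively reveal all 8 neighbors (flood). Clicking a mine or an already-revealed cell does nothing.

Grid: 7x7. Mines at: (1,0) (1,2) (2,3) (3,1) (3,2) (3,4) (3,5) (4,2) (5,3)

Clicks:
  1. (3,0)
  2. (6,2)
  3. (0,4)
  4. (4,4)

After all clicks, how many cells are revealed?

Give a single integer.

Click 1 (3,0) count=1: revealed 1 new [(3,0)] -> total=1
Click 2 (6,2) count=1: revealed 1 new [(6,2)] -> total=2
Click 3 (0,4) count=0: revealed 11 new [(0,3) (0,4) (0,5) (0,6) (1,3) (1,4) (1,5) (1,6) (2,4) (2,5) (2,6)] -> total=13
Click 4 (4,4) count=3: revealed 1 new [(4,4)] -> total=14

Answer: 14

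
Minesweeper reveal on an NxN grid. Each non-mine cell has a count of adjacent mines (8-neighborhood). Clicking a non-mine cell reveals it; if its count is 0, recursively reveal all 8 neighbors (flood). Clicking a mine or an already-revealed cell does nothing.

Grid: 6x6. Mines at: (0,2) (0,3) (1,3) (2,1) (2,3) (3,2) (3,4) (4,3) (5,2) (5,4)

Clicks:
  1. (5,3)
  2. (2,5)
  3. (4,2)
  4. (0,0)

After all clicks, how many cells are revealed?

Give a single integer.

Click 1 (5,3) count=3: revealed 1 new [(5,3)] -> total=1
Click 2 (2,5) count=1: revealed 1 new [(2,5)] -> total=2
Click 3 (4,2) count=3: revealed 1 new [(4,2)] -> total=3
Click 4 (0,0) count=0: revealed 4 new [(0,0) (0,1) (1,0) (1,1)] -> total=7

Answer: 7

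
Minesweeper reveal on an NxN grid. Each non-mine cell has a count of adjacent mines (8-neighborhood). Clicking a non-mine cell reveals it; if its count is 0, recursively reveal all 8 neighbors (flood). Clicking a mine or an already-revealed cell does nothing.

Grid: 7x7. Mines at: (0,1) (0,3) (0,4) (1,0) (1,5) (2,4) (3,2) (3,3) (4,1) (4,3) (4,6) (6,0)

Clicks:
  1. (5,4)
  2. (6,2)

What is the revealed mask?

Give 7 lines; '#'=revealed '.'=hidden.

Answer: .......
.......
.......
.......
.......
.######
.######

Derivation:
Click 1 (5,4) count=1: revealed 1 new [(5,4)] -> total=1
Click 2 (6,2) count=0: revealed 11 new [(5,1) (5,2) (5,3) (5,5) (5,6) (6,1) (6,2) (6,3) (6,4) (6,5) (6,6)] -> total=12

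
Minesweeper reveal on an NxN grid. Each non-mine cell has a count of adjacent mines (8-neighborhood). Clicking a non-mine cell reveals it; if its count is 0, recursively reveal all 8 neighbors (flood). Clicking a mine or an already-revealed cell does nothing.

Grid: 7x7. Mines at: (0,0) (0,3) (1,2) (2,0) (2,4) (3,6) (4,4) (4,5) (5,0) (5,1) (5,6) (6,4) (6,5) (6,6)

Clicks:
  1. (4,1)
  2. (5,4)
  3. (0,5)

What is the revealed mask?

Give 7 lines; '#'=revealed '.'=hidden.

Answer: ....###
....###
.....##
.......
.#.....
....#..
.......

Derivation:
Click 1 (4,1) count=2: revealed 1 new [(4,1)] -> total=1
Click 2 (5,4) count=4: revealed 1 new [(5,4)] -> total=2
Click 3 (0,5) count=0: revealed 8 new [(0,4) (0,5) (0,6) (1,4) (1,5) (1,6) (2,5) (2,6)] -> total=10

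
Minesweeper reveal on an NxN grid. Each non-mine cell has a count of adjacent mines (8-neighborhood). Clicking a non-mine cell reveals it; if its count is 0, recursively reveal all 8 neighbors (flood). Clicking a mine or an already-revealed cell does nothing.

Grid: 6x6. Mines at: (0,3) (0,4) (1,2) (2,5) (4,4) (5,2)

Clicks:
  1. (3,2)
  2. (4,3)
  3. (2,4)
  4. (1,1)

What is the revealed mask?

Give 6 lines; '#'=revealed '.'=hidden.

Click 1 (3,2) count=0: revealed 18 new [(0,0) (0,1) (1,0) (1,1) (2,0) (2,1) (2,2) (2,3) (3,0) (3,1) (3,2) (3,3) (4,0) (4,1) (4,2) (4,3) (5,0) (5,1)] -> total=18
Click 2 (4,3) count=2: revealed 0 new [(none)] -> total=18
Click 3 (2,4) count=1: revealed 1 new [(2,4)] -> total=19
Click 4 (1,1) count=1: revealed 0 new [(none)] -> total=19

Answer: ##....
##....
#####.
####..
####..
##....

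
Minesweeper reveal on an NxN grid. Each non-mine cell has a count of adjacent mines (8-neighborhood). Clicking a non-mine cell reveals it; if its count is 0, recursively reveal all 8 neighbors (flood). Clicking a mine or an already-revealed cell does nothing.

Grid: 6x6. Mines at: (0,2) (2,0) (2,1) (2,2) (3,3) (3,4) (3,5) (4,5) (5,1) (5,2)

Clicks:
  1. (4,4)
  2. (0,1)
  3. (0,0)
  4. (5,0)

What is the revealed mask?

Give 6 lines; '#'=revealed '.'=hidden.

Click 1 (4,4) count=4: revealed 1 new [(4,4)] -> total=1
Click 2 (0,1) count=1: revealed 1 new [(0,1)] -> total=2
Click 3 (0,0) count=0: revealed 3 new [(0,0) (1,0) (1,1)] -> total=5
Click 4 (5,0) count=1: revealed 1 new [(5,0)] -> total=6

Answer: ##....
##....
......
......
....#.
#.....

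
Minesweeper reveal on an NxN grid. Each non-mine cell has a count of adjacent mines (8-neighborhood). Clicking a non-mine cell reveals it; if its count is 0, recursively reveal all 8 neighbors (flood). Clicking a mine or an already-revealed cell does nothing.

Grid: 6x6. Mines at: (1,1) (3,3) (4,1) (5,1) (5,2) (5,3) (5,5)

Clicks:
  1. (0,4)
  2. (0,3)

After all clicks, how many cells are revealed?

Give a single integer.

Answer: 16

Derivation:
Click 1 (0,4) count=0: revealed 16 new [(0,2) (0,3) (0,4) (0,5) (1,2) (1,3) (1,4) (1,5) (2,2) (2,3) (2,4) (2,5) (3,4) (3,5) (4,4) (4,5)] -> total=16
Click 2 (0,3) count=0: revealed 0 new [(none)] -> total=16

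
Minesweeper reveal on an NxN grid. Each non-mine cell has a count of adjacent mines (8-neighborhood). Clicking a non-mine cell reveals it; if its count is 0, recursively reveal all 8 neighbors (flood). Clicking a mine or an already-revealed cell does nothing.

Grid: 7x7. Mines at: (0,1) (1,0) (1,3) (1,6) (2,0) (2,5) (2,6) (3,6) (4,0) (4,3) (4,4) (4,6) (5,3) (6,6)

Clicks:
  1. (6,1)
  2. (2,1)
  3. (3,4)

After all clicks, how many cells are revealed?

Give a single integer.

Answer: 8

Derivation:
Click 1 (6,1) count=0: revealed 6 new [(5,0) (5,1) (5,2) (6,0) (6,1) (6,2)] -> total=6
Click 2 (2,1) count=2: revealed 1 new [(2,1)] -> total=7
Click 3 (3,4) count=3: revealed 1 new [(3,4)] -> total=8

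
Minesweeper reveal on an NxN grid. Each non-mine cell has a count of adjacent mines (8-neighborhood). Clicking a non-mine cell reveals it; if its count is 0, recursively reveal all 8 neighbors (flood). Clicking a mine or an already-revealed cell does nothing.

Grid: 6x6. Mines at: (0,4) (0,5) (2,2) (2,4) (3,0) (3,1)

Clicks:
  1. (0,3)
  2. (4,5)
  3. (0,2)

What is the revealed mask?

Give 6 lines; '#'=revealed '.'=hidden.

Click 1 (0,3) count=1: revealed 1 new [(0,3)] -> total=1
Click 2 (4,5) count=0: revealed 16 new [(3,2) (3,3) (3,4) (3,5) (4,0) (4,1) (4,2) (4,3) (4,4) (4,5) (5,0) (5,1) (5,2) (5,3) (5,4) (5,5)] -> total=17
Click 3 (0,2) count=0: revealed 9 new [(0,0) (0,1) (0,2) (1,0) (1,1) (1,2) (1,3) (2,0) (2,1)] -> total=26

Answer: ####..
####..
##....
..####
######
######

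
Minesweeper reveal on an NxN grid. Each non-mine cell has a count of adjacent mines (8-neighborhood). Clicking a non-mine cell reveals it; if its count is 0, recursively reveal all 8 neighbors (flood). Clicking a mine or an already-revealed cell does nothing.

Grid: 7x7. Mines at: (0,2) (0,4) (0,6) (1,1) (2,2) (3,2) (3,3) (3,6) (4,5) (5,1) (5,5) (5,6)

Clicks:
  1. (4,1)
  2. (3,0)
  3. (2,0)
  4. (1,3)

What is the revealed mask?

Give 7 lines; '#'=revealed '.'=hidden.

Click 1 (4,1) count=2: revealed 1 new [(4,1)] -> total=1
Click 2 (3,0) count=0: revealed 5 new [(2,0) (2,1) (3,0) (3,1) (4,0)] -> total=6
Click 3 (2,0) count=1: revealed 0 new [(none)] -> total=6
Click 4 (1,3) count=3: revealed 1 new [(1,3)] -> total=7

Answer: .......
...#...
##.....
##.....
##.....
.......
.......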